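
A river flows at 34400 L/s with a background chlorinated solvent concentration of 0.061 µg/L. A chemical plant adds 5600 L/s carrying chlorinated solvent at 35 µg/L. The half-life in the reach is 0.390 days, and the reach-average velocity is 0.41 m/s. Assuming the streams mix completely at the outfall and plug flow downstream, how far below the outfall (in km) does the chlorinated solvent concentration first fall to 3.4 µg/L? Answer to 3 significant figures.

After mixing, C = (34400·0.06100 + 5600·35.00) / 40000 = 198100/40000 = 4.952 µg/L.
Half-life 0.390 d → k = ln 2 / 0.390 = 1.777 d⁻¹.
Set 4.952·exp(−k·t) = 3.4 → t = ln(4.952/3.4)/k = 18280 s = 5.079 h.
Distance = v·t = 0.41·18280 = 7496 m = 7.496 km.

7.50 km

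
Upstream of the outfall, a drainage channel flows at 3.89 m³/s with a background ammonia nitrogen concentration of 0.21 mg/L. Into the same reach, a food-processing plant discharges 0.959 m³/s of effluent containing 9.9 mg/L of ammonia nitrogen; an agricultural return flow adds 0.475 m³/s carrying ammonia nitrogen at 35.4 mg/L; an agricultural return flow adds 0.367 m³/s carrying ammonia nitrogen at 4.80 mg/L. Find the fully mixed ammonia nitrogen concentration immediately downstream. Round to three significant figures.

5.08 mg/L

Mixed concentration C = ΣQC/ΣQ = (3.890·0.2100 + 0.9590·9.900 + 0.4750·35.40 + 0.3670·4.800) / 5.691 = 28.89/5.691 = 5.076 mg/L.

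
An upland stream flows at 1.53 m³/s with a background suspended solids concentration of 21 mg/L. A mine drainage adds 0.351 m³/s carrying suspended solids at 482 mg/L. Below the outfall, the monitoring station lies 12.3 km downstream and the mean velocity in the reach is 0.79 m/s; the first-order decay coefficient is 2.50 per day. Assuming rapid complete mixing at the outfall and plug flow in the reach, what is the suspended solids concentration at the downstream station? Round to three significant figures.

Mixed concentration C = ΣQC/ΣQ = (1.530·21.00 + 0.3510·482.0) / 1.881 = 201.3/1.881 = 107.0 mg/L.
Travel time t = 12.3·1000 / 0.79 = 15570 s = 4.325 h.
First-order decay: C = 107.0·exp(−k·t) = 107.0·0.6373 = 68.21 mg/L.

68.2 mg/L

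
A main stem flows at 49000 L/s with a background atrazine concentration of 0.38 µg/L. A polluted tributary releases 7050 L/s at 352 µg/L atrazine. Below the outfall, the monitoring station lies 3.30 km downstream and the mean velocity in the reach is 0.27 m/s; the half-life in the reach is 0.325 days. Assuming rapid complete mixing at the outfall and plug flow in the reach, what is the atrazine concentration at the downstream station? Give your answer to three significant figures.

33.0 µg/L

Conservation of mass: C = (49000·0.3800 + 7050·352.0) / 56050 = 2500000/56050 = 44.61 µg/L.
Travel time t = 3.30·1000 / 0.27 = 12220 s = 3.395 h.
Half-life 0.325 d → k = ln 2 / 0.325 = 2.133 d⁻¹.
After decay, C = 44.61 × e^(−kt) = 44.61 × 0.7396 = 32.99 µg/L.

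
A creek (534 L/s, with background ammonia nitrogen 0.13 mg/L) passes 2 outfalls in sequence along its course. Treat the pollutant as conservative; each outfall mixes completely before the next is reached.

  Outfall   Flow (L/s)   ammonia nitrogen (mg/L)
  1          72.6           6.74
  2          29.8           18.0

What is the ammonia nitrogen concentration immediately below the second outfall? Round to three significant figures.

Outfall 1: combined Q = 606.6 L/s; C = (534.0·0.1300 + 72.60·6.740)/606.6 = 0.9211 mg/L.
Outfall 2: combined Q = 636.4 L/s; C = (606.6·0.9211 + 29.80·18.00)/636.4 = 1.721 mg/L.

1.72 mg/L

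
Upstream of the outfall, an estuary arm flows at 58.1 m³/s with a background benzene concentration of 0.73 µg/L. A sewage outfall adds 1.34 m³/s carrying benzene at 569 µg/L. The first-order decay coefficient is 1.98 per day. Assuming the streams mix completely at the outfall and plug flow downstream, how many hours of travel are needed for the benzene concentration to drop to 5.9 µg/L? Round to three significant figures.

Mass balance: C = (58.10·0.7300 + 1.340·569.0) / 59.44 = 804.9/59.44 = 13.54 µg/L.
13.54·exp(−k·t) = 5.9 → t = ln(13.54/5.9)/k = 36250 s = 10.07 h.

10.1 h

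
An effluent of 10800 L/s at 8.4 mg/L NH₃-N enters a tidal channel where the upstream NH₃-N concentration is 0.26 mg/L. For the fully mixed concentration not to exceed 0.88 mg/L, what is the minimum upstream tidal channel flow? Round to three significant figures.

Set C_mix = 0.88: (Q·0.2600 + 10800·8.400) / (Q + 10800) = 0.88
→ Q = 10800·(8.400 − 0.88)/(0.88 − 0.2600) = 131000 L/s.

131000 L/s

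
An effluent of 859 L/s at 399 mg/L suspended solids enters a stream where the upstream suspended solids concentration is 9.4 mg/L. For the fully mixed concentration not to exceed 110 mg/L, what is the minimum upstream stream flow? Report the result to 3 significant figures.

2470 L/s

Set C_mix = 110: (Q·9.400 + 859.0·399.0) / (Q + 859.0) = 110
→ Q = 859.0·(399.0 − 110)/(110 − 9.400) = 2468 L/s.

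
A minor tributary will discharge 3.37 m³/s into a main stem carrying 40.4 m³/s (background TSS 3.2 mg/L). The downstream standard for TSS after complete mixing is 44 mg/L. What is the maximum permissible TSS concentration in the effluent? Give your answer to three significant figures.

533 mg/L

At the limit, (Qr·Cr + Qe·Cₑ)/(Qr + Qe) = 44:
Cₑ = (43.77·44 − 40.40·3.200) / 3.370 = 533.1 mg/L.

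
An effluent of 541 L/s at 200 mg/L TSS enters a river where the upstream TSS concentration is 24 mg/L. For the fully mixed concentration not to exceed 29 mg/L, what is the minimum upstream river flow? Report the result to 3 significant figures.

Set C_mix = 29: (Q·24.00 + 541.0·200.0) / (Q + 541.0) = 29
→ Q = 541.0·(200.0 − 29)/(29 − 24.00) = 18500 L/s.

18500 L/s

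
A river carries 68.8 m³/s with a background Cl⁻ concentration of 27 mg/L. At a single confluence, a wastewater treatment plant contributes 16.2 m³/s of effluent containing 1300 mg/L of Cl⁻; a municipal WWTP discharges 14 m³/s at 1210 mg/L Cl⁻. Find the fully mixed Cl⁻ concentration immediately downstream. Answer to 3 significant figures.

Conservation of mass: C = (68.80·27.00 + 16.20·1300 + 14.00·1210) / 99.00 = 39860/99.00 = 402.6 mg/L.

403 mg/L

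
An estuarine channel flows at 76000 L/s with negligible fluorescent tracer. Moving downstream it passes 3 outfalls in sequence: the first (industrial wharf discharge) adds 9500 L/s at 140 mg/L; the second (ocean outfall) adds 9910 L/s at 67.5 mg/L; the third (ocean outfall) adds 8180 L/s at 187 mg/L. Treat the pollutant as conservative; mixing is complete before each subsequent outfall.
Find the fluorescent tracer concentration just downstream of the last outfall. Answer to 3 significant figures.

34.1 mg/L

After outfall 1: Q = 76000 + 9500 = 85500 L/s; C = (76000·0 + 9500·140.0)/85500 = 15.56 mg/L.
After outfall 2: Q = 85500 + 9910 = 95410 L/s; C = (85500·15.56 + 9910·67.50)/95410 = 20.95 mg/L.
After outfall 3: Q = 95410 + 8180 = 103600 L/s; C = (95410·20.95 + 8180·187.0)/103600 = 34.06 mg/L.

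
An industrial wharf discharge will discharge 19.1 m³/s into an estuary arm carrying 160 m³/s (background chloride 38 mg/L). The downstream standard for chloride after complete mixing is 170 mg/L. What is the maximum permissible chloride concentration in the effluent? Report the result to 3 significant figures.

At the limit, (Qr·Cr + Qe·Cₑ)/(Qr + Qe) = 170:
Cₑ = (179.1·170 − 160.0·38.00) / 19.10 = 1276 mg/L.

1280 mg/L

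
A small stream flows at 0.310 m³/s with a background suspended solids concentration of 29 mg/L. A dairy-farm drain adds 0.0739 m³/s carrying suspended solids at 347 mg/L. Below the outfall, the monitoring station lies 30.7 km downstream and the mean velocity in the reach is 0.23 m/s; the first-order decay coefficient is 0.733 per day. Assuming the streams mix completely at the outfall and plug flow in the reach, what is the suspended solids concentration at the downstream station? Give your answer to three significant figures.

After mixing, C = (0.3100·29.00 + 0.07390·347.0) / 0.3839 = 34.63/0.3839 = 90.21 mg/L.
Travel time t = 30.7·1000 / 0.23 = 133500 s = 37.08 h.
After decay, C = 90.21 × e^(−kt) = 90.21 × 0.3223 = 29.07 mg/L.

29.1 mg/L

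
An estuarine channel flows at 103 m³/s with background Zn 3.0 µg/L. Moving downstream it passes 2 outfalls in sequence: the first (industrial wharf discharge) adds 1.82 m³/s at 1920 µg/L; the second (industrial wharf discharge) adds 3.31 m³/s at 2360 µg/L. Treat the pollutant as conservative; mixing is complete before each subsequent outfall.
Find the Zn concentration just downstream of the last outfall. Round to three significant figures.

107 µg/L

Below outfall 1: Q → 104.8 m³/s, C = (103.0·3.000 + 1.820·1920)/104.8 = 36.29 µg/L.
Below outfall 2: Q → 108.1 m³/s, C = (104.8·36.29 + 3.310·2360)/108.1 = 107.4 µg/L.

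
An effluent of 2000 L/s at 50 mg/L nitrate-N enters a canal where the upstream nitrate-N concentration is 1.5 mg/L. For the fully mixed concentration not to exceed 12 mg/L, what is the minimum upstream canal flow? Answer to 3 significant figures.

7240 L/s

Set C_mix = 12: (Q·1.500 + 2000·50.00) / (Q + 2000) = 12
→ Q = 2000·(50.00 − 12)/(12 − 1.500) = 7238 L/s.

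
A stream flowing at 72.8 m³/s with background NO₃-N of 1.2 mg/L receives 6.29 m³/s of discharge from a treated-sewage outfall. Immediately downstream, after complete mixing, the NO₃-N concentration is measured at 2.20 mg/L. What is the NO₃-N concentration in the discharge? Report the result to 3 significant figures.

13.8 mg/L

Mass balance: 72.80·1.200 + 6.290·Cₑ = 79.09·2.200
→ Cₑ = (79.09·2.200 − 72.80·1.200) / 6.290 = 13.77 mg/L.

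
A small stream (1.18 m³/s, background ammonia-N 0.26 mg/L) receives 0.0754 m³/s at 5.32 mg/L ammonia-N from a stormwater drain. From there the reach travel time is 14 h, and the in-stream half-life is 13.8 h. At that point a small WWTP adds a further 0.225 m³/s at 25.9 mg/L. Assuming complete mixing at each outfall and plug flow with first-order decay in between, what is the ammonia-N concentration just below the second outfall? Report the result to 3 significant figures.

Conservation of mass: C = (1.180·0.2600 + 0.07540·5.320) / 1.255 = 0.7079/1.255 = 0.5639 mg/L; combined flow 1.255 m³/s.
Half-life 13.8 h → k = ln 2 / 13.8 = 0.05023 h⁻¹ = 1.205 d⁻¹.
Decay over the reach: 0.5639·exp(−kt) = 0.5639·0.4950 = 0.2791 mg/L.
Second outfall: C = (1.255·0.2791 + 0.2250·25.90)/1.480 = 4.173 mg/L.

4.17 mg/L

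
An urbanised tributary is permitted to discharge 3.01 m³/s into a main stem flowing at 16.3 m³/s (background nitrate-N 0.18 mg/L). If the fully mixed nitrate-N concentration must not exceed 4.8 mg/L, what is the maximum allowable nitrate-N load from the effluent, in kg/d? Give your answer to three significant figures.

Mass balance at the limit: 16.30·0.1800 + 3.010·Cₑ = 19.31·4.8 → Cₑ = 29.82 mg/L.
Load = 3.010 m³/s × 29.82 g/m³ × 86 400 s/d = 7755 kg/d.

7750 kg/d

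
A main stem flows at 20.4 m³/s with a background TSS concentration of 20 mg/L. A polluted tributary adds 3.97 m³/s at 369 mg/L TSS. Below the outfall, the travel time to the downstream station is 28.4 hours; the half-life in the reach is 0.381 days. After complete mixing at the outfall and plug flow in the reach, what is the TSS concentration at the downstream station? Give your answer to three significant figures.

8.93 mg/L

After mixing, C = (20.40·20.00 + 3.970·369.0) / 24.37 = 1873/24.37 = 76.85 mg/L.
Half-life 0.381 d → k = ln 2 / 0.381 = 1.819 d⁻¹.
Applying C = C₀e^(−kt): 76.85 × 0.1162 = 8.927 mg/L.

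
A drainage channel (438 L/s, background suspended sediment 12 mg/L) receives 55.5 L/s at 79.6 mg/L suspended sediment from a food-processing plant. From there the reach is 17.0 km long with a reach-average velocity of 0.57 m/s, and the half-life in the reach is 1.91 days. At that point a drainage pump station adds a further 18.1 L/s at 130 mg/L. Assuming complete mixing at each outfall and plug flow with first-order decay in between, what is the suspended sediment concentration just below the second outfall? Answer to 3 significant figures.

Mixed concentration C = ΣQC/ΣQ = (438.0·12.00 + 55.50·79.60) / 493.5 = 9674/493.5 = 19.60 mg/L; combined flow 493.5 L/s.
Travel time t = 17.0·1000 / 0.57 = 29820 s = 8.285 h.
Half-life 1.91 d → k = ln 2 / 1.91 = 0.3629 d⁻¹.
Applying C = C₀e^(−kt): 19.60 × 0.8823 = 17.29 mg/L.
Second outfall: C = (493.5·17.29 + 18.10·130.0)/511.6 = 21.28 mg/L.

21.3 mg/L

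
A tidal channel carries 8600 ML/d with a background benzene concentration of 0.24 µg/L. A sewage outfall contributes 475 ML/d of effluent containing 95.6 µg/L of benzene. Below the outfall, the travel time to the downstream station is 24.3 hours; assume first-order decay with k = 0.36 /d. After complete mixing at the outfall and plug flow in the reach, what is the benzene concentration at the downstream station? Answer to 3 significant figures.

3.63 µg/L

Mixed concentration C = ΣQC/ΣQ = (8600·0.2400 + 475.0·95.60) / 9075 = 47470/9075 = 5.231 µg/L.
Decay over the reach: 5.231·exp(−kt) = 5.231·0.6945 = 3.633 µg/L.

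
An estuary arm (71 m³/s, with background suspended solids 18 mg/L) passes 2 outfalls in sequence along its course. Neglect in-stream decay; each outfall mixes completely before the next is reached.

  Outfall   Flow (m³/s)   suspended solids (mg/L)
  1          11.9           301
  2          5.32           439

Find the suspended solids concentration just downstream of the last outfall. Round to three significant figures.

81.6 mg/L

Below outfall 1: Q → 82.90 m³/s, C = (71.00·18.00 + 11.90·301.0)/82.90 = 58.62 mg/L.
Below outfall 2: Q → 88.22 m³/s, C = (82.90·58.62 + 5.320·439.0)/88.22 = 81.56 mg/L.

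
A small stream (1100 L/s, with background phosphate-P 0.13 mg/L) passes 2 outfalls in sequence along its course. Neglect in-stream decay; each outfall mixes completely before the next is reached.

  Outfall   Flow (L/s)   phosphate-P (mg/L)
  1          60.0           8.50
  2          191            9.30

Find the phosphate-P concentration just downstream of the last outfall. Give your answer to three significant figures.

1.80 mg/L

After outfall 1: Q = 1100 + 60.00 = 1160 L/s; C = (1100·0.1300 + 60.00·8.500)/1160 = 0.5629 mg/L.
After outfall 2: Q = 1160 + 191.0 = 1351 L/s; C = (1160·0.5629 + 191.0·9.300)/1351 = 1.798 mg/L.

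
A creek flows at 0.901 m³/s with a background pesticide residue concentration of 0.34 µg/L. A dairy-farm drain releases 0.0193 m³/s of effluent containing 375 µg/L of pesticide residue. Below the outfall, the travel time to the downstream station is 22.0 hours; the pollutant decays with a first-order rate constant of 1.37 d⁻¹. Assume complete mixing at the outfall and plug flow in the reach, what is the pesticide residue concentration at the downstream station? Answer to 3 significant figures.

Conservation of mass: C = (0.9010·0.3400 + 0.01930·375.0) / 0.9203 = 7.544/0.9203 = 8.197 µg/L.
Decay over the reach: 8.197·exp(−kt) = 8.197·0.2848 = 2.335 µg/L.

2.33 µg/L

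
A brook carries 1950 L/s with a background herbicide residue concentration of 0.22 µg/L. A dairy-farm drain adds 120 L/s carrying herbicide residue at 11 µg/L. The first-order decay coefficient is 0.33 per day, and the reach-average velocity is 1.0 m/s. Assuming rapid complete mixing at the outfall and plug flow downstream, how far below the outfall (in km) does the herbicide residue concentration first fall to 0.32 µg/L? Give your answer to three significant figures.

Flow-weighted average: C = (1950·0.2200 + 120.0·11.00) / 2070 = 1749/2070 = 0.8449 µg/L.
Set 0.8449·exp(−k·t) = 0.32 → t = ln(0.8449/0.32)/k = 254200 s = 70.61 h.
Distance = v·t = 1.0·254200 = 254200 m = 254.2 km.

254 km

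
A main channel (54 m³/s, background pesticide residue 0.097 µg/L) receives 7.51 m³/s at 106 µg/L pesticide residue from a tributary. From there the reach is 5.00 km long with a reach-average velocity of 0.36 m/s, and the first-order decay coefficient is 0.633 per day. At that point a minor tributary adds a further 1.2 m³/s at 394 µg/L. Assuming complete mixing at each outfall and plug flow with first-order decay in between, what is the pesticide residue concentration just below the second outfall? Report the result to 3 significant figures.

19.1 µg/L

Flow-weighted average: C = (54.00·0.09700 + 7.510·106.0) / 61.51 = 801.3/61.51 = 13.03 µg/L; combined flow 61.51 m³/s.
Travel time t = 5.00·1000 / 0.36 = 13890 s = 3.858 h.
Decay over the reach: 13.03·exp(−kt) = 13.03·0.9033 = 11.77 µg/L.
Second outfall: C = (61.51·11.77 + 1.200·394.0)/62.71 = 19.08 µg/L.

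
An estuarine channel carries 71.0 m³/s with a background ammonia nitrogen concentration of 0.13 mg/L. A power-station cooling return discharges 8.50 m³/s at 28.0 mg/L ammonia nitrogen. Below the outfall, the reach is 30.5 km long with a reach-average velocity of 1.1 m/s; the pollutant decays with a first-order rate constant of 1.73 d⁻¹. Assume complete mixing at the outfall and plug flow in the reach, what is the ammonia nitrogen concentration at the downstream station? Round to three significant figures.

Conservation of mass: C = (71.00·0.1300 + 8.500·28.00) / 79.50 = 247.2/79.50 = 3.110 mg/L.
Travel time t = 30.5·1000 / 1.1 = 27730 s = 7.702 h.
After decay, C = 3.110 × e^(−kt) = 3.110 × 0.5740 = 1.785 mg/L.

1.78 mg/L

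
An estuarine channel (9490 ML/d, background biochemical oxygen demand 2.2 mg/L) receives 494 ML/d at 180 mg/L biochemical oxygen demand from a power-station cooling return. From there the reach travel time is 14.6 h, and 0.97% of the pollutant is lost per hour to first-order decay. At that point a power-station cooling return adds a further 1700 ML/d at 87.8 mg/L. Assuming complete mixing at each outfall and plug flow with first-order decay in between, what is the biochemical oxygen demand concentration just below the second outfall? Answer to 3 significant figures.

Mixed concentration C = ΣQC/ΣQ = (9490·2.200 + 494.0·180.0) / 9984 = 109800/9984 = 11.00 mg/L; combined flow 9984 ML/d.
0.97%/h lost → k = −ln(1 − 0.0097) = 0.009747 h⁻¹.
Decay over the reach: 11.00·exp(−kt) = 11.00·0.8674 = 9.539 mg/L.
Second outfall: C = (9984·9.539 + 1700·87.80)/11680 = 20.93 mg/L.

20.9 mg/L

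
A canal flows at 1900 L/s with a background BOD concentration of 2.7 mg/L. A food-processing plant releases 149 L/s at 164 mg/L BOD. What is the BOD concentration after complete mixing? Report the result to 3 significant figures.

Mixed concentration C = ΣQC/ΣQ = (1900·2.700 + 149.0·164.0) / 2049 = 29570/2049 = 14.43 mg/L.

14.4 mg/L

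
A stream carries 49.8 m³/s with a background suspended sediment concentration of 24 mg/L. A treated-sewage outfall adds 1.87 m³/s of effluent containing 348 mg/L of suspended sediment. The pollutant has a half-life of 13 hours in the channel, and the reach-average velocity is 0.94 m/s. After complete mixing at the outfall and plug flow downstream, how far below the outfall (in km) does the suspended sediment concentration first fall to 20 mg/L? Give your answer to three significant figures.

36.8 km

Conservation of mass: C = (49.80·24.00 + 1.870·348.0) / 51.67 = 1846/51.67 = 35.73 mg/L.
Half-life 13 h → k = ln 2 / 13 = 0.05332 h⁻¹ = 1.280 d⁻¹.
Set 35.73·exp(−k·t) = 20 → t = ln(35.73/20)/k = 39170 s = 10.88 h.
Distance = v·t = 0.94·39170 = 36820 m = 36.82 km.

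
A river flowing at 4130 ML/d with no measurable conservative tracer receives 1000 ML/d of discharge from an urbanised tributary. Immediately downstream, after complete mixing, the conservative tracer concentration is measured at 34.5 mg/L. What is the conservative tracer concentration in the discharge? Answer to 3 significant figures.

177 mg/L

Mass balance: 4130·0 + 1000·Cₑ = 5130·34.50
→ Cₑ = (5130·34.50 − 4130·0) / 1000 = 177.0 mg/L.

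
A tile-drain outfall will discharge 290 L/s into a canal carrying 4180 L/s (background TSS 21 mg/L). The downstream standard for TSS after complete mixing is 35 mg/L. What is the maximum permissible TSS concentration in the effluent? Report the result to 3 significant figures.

At the limit, (Qr·Cr + Qe·Cₑ)/(Qr + Qe) = 35:
Cₑ = (4470·35 − 4180·21.00) / 290.0 = 236.8 mg/L.

237 mg/L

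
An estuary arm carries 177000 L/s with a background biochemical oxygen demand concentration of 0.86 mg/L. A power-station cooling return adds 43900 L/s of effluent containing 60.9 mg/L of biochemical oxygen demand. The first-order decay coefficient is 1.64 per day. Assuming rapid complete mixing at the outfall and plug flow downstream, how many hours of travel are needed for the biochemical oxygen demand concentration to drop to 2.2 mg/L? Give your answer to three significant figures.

25.8 h

Mixed concentration C = ΣQC/ΣQ = (177000·0.8600 + 43900·60.90) / 220900 = 2826000/220900 = 12.79 mg/L.
12.79·exp(−k·t) = 2.2 → t = ln(12.79/2.2)/k = 92740 s = 25.76 h.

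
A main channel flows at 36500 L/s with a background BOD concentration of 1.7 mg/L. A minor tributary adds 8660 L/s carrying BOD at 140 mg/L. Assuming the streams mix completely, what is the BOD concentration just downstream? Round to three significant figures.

After mixing, C = (36500·1.700 + 8660·140.0) / 45160 = 1274000/45160 = 28.22 mg/L.

28.2 mg/L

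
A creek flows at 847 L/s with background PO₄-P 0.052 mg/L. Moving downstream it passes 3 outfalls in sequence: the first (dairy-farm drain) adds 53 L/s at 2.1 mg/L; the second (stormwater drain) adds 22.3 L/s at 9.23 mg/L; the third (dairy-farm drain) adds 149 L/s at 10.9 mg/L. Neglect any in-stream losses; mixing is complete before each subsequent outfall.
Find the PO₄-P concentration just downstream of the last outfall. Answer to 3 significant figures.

Below outfall 1: Q → 900.0 L/s, C = (847.0·0.05200 + 53.00·2.100)/900.0 = 0.1726 mg/L.
Below outfall 2: Q → 922.3 L/s, C = (900.0·0.1726 + 22.30·9.230)/922.3 = 0.3916 mg/L.
Below outfall 3: Q → 1071 L/s, C = (922.3·0.3916 + 149.0·10.90)/1071 = 1.853 mg/L.

1.85 mg/L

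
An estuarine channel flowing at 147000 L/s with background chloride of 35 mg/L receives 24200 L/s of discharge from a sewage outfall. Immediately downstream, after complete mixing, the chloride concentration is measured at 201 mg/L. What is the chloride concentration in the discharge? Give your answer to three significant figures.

1210 mg/L

Mass balance: 147000·35.00 + 24200·Cₑ = 171200·201.0
→ Cₑ = (171200·201.0 − 147000·35.00) / 24200 = 1209 mg/L.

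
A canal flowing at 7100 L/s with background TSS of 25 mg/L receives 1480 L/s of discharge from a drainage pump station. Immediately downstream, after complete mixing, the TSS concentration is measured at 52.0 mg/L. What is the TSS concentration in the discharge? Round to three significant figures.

Mass balance: 7100·25.00 + 1480·Cₑ = 8580·52.00
→ Cₑ = (8580·52.00 − 7100·25.00) / 1480 = 181.5 mg/L.

182 mg/L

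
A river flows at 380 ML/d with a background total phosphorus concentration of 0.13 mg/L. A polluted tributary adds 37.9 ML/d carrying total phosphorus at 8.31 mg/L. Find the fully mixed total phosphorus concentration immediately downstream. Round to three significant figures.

Flow-weighted average: C = (380.0·0.1300 + 37.90·8.310) / 417.9 = 364.3/417.9 = 0.8719 mg/L.

0.872 mg/L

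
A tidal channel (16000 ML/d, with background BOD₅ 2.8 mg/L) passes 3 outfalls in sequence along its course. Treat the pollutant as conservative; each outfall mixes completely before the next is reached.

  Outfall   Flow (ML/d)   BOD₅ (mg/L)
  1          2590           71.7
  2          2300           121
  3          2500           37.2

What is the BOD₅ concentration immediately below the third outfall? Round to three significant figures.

25.7 mg/L

Outfall 1: combined Q = 18590 ML/d; C = (16000·2.800 + 2590·71.70)/18590 = 12.40 mg/L.
Outfall 2: combined Q = 20890 ML/d; C = (18590·12.40 + 2300·121.0)/20890 = 24.36 mg/L.
Outfall 3: combined Q = 23390 ML/d; C = (20890·24.36 + 2500·37.20)/23390 = 25.73 mg/L.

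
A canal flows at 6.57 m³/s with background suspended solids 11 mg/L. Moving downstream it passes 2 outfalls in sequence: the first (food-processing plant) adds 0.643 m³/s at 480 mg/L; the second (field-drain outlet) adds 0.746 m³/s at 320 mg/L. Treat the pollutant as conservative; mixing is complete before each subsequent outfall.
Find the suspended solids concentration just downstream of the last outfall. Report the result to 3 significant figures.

Outfall 1: combined Q = 7.213 m³/s; C = (6.570·11.00 + 0.6430·480.0)/7.213 = 52.81 mg/L.
Outfall 2: combined Q = 7.959 m³/s; C = (7.213·52.81 + 0.7460·320.0)/7.959 = 77.85 mg/L.

77.9 mg/L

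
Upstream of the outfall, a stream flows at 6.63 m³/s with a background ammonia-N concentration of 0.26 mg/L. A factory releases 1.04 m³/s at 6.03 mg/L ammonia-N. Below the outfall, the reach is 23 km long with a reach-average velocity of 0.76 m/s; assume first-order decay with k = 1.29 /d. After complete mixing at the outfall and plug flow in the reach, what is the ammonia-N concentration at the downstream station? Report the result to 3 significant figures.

0.663 mg/L

Mass balance: C = (6.630·0.2600 + 1.040·6.030) / 7.670 = 7.995/7.670 = 1.042 mg/L.
Travel time t = 23·1000 / 0.76 = 30260 s = 8.406 h.
Decay over the reach: 1.042·exp(−kt) = 1.042·0.6365 = 0.6634 mg/L.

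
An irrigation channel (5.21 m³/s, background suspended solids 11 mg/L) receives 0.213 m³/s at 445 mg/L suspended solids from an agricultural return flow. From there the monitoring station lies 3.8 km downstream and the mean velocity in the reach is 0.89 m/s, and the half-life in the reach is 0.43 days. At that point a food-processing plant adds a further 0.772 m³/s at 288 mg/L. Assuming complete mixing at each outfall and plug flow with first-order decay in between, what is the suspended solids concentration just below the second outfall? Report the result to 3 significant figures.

58.6 mg/L

Conservation of mass: C = (5.210·11.00 + 0.2130·445.0) / 5.423 = 152.1/5.423 = 28.05 mg/L; combined flow 5.423 m³/s.
Travel time t = 3.8·1000 / 0.89 = 4270 s = 1.186 h.
Half-life 0.43 d → k = ln 2 / 0.43 = 1.612 d⁻¹.
First-order decay: C = 28.05·exp(−k·t) = 28.05·0.9234 = 25.90 mg/L.
At the second outfall, C = (5.423·25.90 + 0.7720·288.0) / (5.423 + 0.7720) = 58.56 mg/L.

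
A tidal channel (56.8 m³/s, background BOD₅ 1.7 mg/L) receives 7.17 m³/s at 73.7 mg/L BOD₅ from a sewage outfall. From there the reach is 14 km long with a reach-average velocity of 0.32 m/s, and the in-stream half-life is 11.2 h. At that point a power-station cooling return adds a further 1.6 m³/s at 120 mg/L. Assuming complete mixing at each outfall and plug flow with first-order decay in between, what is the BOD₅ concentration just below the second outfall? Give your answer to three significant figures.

7.42 mg/L

After mixing, C = (56.80·1.700 + 7.170·73.70) / 63.97 = 625.0/63.97 = 9.770 mg/L; combined flow 63.97 m³/s.
Travel time t = 14·1000 / 0.32 = 43750 s = 12.15 h.
Half-life 11.2 h → k = ln 2 / 11.2 = 0.06189 h⁻¹ = 1.485 d⁻¹.
Applying C = C₀e^(−kt): 9.770 × 0.4714 = 4.605 mg/L.
At the second outfall, C = (63.97·4.605 + 1.600·120.0) / (63.97 + 1.600) = 7.421 mg/L.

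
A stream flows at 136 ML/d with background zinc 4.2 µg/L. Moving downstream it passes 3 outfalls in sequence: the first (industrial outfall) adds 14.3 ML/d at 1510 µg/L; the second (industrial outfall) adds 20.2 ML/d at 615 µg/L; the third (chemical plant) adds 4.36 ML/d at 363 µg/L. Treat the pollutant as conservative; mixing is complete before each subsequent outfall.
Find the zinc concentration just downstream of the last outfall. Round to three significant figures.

207 µg/L

Outfall 1: combined Q = 150.3 ML/d; C = (136.0·4.200 + 14.30·1510)/150.3 = 147.5 µg/L.
Outfall 2: combined Q = 170.5 ML/d; C = (150.3·147.5 + 20.20·615.0)/170.5 = 202.9 µg/L.
Outfall 3: combined Q = 174.9 ML/d; C = (170.5·202.9 + 4.360·363.0)/174.9 = 206.9 µg/L.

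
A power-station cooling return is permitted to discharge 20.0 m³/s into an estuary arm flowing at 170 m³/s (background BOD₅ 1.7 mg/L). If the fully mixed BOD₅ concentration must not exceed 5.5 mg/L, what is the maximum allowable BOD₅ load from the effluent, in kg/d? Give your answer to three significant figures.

65300 kg/d

Mass balance at the limit: 170.0·1.700 + 20.00·Cₑ = 190.0·5.5 → Cₑ = 37.80 mg/L.
Load = 20.00 m³/s × 37.80 g/m³ × 86 400 s/d = 65320 kg/d.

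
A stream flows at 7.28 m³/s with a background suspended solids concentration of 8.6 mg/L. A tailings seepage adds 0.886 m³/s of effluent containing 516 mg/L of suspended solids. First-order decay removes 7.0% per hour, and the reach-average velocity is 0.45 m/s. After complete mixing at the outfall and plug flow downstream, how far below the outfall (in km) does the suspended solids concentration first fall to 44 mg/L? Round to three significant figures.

8.24 km

Mass balance: C = (7.280·8.600 + 0.8860·516.0) / 8.166 = 519.8/8.166 = 63.65 mg/L.
7.0%/h lost → k = −ln(1 − 0.07) = 0.07257 h⁻¹.
Set 63.65·exp(−k·t) = 44 → t = ln(63.65/44)/k = 18320 s = 5.088 h.
Distance = v·t = 0.45·18320 = 8243 m = 8.243 km.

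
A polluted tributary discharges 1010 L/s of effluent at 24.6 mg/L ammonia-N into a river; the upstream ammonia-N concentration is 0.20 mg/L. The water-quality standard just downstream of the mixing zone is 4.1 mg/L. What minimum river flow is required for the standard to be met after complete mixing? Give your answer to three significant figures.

5310 L/s

Set C_mix = 4.1: (Q·0.2000 + 1010·24.60) / (Q + 1010) = 4.1
→ Q = 1010·(24.60 − 4.1)/(4.1 − 0.2000) = 5309 L/s.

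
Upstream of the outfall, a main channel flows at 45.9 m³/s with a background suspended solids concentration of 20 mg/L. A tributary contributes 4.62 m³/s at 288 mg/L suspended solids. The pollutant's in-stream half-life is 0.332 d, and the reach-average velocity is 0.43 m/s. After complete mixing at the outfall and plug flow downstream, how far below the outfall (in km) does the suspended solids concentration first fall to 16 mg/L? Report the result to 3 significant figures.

After mixing, C = (45.90·20.00 + 4.620·288.0) / 50.52 = 2249/50.52 = 44.51 mg/L.
Half-life 0.332 d → k = ln 2 / 0.332 = 2.088 d⁻¹.
Set 44.51·exp(−k·t) = 16 → t = ln(44.51/16)/k = 42340 s = 11.76 h.
Distance = v·t = 0.43·42340 = 18210 m = 18.21 km.

18.2 km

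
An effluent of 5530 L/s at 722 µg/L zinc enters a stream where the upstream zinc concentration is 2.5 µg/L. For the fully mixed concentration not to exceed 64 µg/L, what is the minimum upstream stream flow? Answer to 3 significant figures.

59200 L/s

Set C_mix = 64: (Q·2.500 + 5530·722.0) / (Q + 5530) = 64
→ Q = 5530·(722.0 − 64)/(64 − 2.500) = 59170 L/s.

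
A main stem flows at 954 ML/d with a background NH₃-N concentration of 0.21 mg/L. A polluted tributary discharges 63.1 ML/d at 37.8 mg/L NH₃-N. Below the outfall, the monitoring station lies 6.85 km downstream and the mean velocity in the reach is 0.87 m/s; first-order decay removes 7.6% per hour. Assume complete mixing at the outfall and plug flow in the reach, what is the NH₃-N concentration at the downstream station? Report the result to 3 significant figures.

Conservation of mass: C = (954.0·0.2100 + 63.10·37.80) / 1017 = 2586/1017 = 2.542 mg/L.
Travel time t = 6.85·1000 / 0.87 = 7874 s = 2.187 h.
7.6%/h lost → k = −ln(1 − 0.076) = 0.07904 h⁻¹.
After decay, C = 2.542 × e^(−kt) = 2.542 × 0.8412 = 2.138 mg/L.

2.14 mg/L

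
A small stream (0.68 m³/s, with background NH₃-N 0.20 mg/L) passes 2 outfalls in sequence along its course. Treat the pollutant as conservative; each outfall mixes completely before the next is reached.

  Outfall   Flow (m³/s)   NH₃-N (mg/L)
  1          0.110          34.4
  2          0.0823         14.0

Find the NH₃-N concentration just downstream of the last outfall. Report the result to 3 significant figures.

5.81 mg/L

After outfall 1: Q = 0.6800 + 0.1100 = 0.7900 m³/s; C = (0.6800·0.2000 + 0.1100·34.40)/0.7900 = 4.962 mg/L.
After outfall 2: Q = 0.7900 + 0.08230 = 0.8723 m³/s; C = (0.7900·4.962 + 0.08230·14.00)/0.8723 = 5.815 mg/L.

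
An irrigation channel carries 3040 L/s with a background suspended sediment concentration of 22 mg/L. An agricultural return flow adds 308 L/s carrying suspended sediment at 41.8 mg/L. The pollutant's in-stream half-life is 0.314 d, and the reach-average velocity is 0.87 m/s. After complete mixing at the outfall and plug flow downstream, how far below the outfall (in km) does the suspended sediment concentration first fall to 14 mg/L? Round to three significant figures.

18.1 km

Conservation of mass: C = (3040·22.00 + 308.0·41.80) / 3348 = 79750/3348 = 23.82 mg/L.
Half-life 0.314 d → k = ln 2 / 0.314 = 2.207 d⁻¹.
Set 23.82·exp(−k·t) = 14 → t = ln(23.82/14)/k = 20800 s = 5.779 h.
Distance = v·t = 0.87·20800 = 18100 m = 18.10 km.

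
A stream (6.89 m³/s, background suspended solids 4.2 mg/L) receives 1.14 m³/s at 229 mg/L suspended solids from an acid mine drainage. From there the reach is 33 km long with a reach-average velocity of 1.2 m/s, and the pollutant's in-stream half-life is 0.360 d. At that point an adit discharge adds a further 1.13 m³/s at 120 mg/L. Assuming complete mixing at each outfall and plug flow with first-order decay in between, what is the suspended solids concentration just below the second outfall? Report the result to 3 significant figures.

After mixing, C = (6.890·4.200 + 1.140·229.0) / 8.030 = 290.0/8.030 = 36.11 mg/L; combined flow 8.030 m³/s.
Travel time t = 33·1000 / 1.2 = 27500 s = 7.639 h.
Half-life 0.360 d → k = ln 2 / 0.360 = 1.925 d⁻¹.
First-order decay: C = 36.11·exp(−k·t) = 36.11·0.5418 = 19.57 mg/L.
Second outfall: C = (8.030·19.57 + 1.130·120.0)/9.160 = 31.96 mg/L.

32.0 mg/L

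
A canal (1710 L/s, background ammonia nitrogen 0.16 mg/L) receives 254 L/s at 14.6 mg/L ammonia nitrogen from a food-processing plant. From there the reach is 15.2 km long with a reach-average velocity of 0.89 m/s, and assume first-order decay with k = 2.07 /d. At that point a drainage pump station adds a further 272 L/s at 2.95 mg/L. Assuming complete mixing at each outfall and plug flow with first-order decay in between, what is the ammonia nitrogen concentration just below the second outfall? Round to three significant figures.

Flow-weighted average: C = (1710·0.1600 + 254.0·14.60) / 1964 = 3982/1964 = 2.027 mg/L; combined flow 1964 L/s.
Travel time t = 15.2·1000 / 0.89 = 17080 s = 4.744 h.
Applying C = C₀e^(−kt): 2.027 × 0.6642 = 1.347 mg/L.
At the second outfall, C = (1964·1.347 + 272.0·2.950) / (1964 + 272.0) = 1.542 mg/L.

1.54 mg/L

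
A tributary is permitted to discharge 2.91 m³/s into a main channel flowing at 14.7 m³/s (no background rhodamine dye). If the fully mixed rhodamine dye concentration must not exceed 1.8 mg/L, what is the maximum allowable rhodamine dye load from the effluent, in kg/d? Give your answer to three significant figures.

2740 kg/d

Mass balance at the limit: 14.70·0 + 2.910·Cₑ = 17.61·1.8 → Cₑ = 10.89 mg/L.
Load = 2.910 m³/s × 10.89 g/m³ × 86 400 s/d = 2739 kg/d.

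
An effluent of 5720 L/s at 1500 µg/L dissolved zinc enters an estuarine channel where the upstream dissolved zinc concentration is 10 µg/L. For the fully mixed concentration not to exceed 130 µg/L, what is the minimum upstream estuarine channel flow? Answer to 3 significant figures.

65300 L/s

Set C_mix = 130: (Q·10.00 + 5720·1500) / (Q + 5720) = 130
→ Q = 5720·(1500 − 130)/(130 − 10.00) = 65300 L/s.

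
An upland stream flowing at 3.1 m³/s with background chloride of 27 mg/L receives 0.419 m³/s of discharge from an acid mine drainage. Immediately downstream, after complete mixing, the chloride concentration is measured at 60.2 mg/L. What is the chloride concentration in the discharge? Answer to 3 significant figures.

306 mg/L

Mass balance: 3.100·27.00 + 0.4190·Cₑ = 3.519·60.20
→ Cₑ = (3.519·60.20 − 3.100·27.00) / 0.4190 = 305.8 mg/L.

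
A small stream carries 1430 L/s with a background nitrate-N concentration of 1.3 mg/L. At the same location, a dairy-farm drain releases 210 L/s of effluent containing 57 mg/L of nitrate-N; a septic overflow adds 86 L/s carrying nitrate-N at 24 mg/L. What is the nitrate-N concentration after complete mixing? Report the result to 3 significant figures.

9.21 mg/L

Mixed concentration C = ΣQC/ΣQ = (1430·1.300 + 210.0·57.00 + 86.00·24.00) / 1726 = 15890/1726 = 9.208 mg/L.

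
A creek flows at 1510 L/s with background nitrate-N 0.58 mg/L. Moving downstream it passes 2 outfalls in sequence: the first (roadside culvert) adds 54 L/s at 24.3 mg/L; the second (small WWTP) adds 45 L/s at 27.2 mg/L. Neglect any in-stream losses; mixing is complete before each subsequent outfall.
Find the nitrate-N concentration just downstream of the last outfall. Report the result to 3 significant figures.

2.12 mg/L

Below outfall 1: Q → 1564 L/s, C = (1510·0.5800 + 54.00·24.30)/1564 = 1.399 mg/L.
Below outfall 2: Q → 1609 L/s, C = (1564·1.399 + 45.00·27.20)/1609 = 2.121 mg/L.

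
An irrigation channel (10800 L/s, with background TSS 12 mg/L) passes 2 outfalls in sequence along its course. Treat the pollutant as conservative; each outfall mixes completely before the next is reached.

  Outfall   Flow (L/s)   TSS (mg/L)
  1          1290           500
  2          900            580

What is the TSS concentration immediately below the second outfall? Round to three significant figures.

99.8 mg/L

Outfall 1: combined Q = 12090 L/s; C = (10800·12.00 + 1290·500.0)/12090 = 64.07 mg/L.
Outfall 2: combined Q = 12990 L/s; C = (12090·64.07 + 900.0·580.0)/12990 = 99.82 mg/L.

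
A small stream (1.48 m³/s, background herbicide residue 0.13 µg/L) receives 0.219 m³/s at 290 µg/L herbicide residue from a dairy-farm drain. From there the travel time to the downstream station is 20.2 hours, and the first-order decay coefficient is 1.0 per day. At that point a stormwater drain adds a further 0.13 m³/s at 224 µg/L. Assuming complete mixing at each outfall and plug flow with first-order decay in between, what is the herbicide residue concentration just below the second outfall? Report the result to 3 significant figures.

30.9 µg/L

Conservation of mass: C = (1.480·0.1300 + 0.2190·290.0) / 1.699 = 63.70/1.699 = 37.49 µg/L; combined flow 1.699 m³/s.
Decay over the reach: 37.49·exp(−kt) = 37.49·0.4310 = 16.16 µg/L.
At the second outfall, C = (1.699·16.16 + 0.1300·224.0) / (1.699 + 0.1300) = 30.93 µg/L.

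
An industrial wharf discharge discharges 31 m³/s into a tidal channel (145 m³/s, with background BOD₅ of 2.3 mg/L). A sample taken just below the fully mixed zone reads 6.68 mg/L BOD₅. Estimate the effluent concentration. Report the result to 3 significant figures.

Mass balance: 145.0·2.300 + 31.00·Cₑ = 176.0·6.680
→ Cₑ = (176.0·6.680 − 145.0·2.300) / 31.00 = 27.17 mg/L.

27.2 mg/L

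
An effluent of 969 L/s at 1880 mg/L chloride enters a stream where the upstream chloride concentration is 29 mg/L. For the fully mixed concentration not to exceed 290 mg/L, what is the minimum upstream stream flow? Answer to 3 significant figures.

Set C_mix = 290: (Q·29.00 + 969.0·1880) / (Q + 969.0) = 290
→ Q = 969.0·(1880 − 290)/(290 − 29.00) = 5903 L/s.

5900 L/s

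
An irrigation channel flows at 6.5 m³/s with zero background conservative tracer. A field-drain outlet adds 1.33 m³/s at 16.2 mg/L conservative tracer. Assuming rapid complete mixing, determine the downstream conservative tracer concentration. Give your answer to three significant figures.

2.75 mg/L

Conservation of mass: C = (6.500·0 + 1.330·16.20) / 7.830 = 21.55/7.830 = 2.752 mg/L.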